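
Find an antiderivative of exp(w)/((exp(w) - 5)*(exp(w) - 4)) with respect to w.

Let u = e^w, du = e^w dw.
The integral becomes ∫ du/((u-5)(u-4)); decompose into partial fractions.

log(exp(w) - 5) - log(exp(w) - 4) + C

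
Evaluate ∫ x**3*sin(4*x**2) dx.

Let u = x², du = 2x dx; rewrite as (1/2)∫ u^1·sin(4u) du.
Now integrate by parts 1 time.

-x**2*cos(4*x**2)/8 + sin(4*x**2)/32 + C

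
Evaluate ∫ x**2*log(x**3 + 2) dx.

x**3*log(x**3 + 2)/3 - x**3/3 + 2*log(x**3 + 2)/3 + C

Let u = x**3 + 2, so du = (3*x**2) dx.
The integral becomes (1/3)·∫ log(u) du; integrate by parts with u′=log(u), dv′=du.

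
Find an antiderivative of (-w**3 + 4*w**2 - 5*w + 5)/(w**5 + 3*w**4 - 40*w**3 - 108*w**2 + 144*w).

5*log(w)/144 - 97*log(w - 6)/3600 - 3*log(w - 1)/175 - 153*log(w + 4)/400 + 395*log(w + 6)/1008 + C

Factor the denominator: w*(w - 6)*(w - 1)*(w + 4)*(w + 6).
Partial-fraction decomposition: 395/(1008*(w + 6)) - 153/(400*(w + 4)) - 3/(175*(w - 1)) - 97/(3600*(w - 6)) + 5/(144*w).
Integrate each term: A/(w−a) contributes A·log|w−a|.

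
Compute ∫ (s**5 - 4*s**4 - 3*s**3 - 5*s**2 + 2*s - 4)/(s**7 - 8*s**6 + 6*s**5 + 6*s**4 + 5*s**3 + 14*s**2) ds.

12*log(s)/49 + 5939*log(s - 7)/98000 + 19*log(s - 2)/75 - 13*log(s + 1)/48 - 18*log(s**2 + 1)/125 + 21*atan(s)/250 + 2/(7*s) + C

Factor the denominator: s**2*(s - 7)*(s - 2)*(s + 1)*(s**2 + 1).
Partial-fraction decomposition: -3*(24*s - 7)/(250*(s**2 + 1)) - 13/(48*(s + 1)) + 19/(75*(s - 2)) + 5939/(98000*(s - 7)) + 12/(49*s) - 2/(7*s**2).
Integrate each term; A/(s−a) gives A·log|s−a|; the (Bs+D)/(s²+p²) term gives a log and an atan.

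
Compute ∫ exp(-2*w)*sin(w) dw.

-2*exp(-2*w)*sin(w)/5 - exp(-2*w)*cos(w)/5 + C

Let I denote the integral. Integrate by parts with u = sin(w), dv = exp(-2*w) dw, so v = -exp(-2*w)/2: I = -exp(-2*w)*sin(w)/2 + (1/2)·∫ exp(-2*w)*cos(w) dw.
Apply parts again with u = cos(w), dv = exp(-2*w) dw: ∫ exp(-2*w)*cos(w) dw = -exp(-2*w)*cos(w)/2 − (1/2)·I. Substituting back brings back I: I = -exp(-2*w)*sin(w)/2 - exp(-2*w)*cos(w)/4 − (1/4)·I.
Solving for I: (1 + 1/4)·I equals the remaining terms, so I = (4/5)·(-exp(-2*w)*sin(w)/2 - exp(-2*w)*cos(w)/4).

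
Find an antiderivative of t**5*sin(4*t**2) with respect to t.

-t**4*cos(4*t**2)/8 + t**2*sin(4*t**2)/16 + cos(4*t**2)/64 + C

Let u = t², du = 2t dt; rewrite as (1/2)∫ u^2·sin(4u) du.
Now integrate by parts 2 times.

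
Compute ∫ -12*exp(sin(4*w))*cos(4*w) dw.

Let u = sin(4*w), so du = (4*cos(4*w)) dw.
Rewriting, the integral becomes -3·∫ e^u du = -3·e^u.
Substituting back, u = sin(4*w).

-3*exp(sin(4*w)) + C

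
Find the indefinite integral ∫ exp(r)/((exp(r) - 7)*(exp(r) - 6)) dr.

Let u = e^r, du = e^r dr.
The integral becomes ∫ du/((u-6)(u-7)); decompose into partial fractions.

log(exp(r) - 7) - log(exp(r) - 6) + C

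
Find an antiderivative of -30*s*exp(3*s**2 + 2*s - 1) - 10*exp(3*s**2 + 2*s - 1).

Let u = 3*s**2 + 2*s - 1, so du = (6*s + 2) ds.
Rewriting, the integral becomes -5·∫ e^u du = -5·e^u.
Substituting back, u = 3*s**2 + 2*s - 1.

-5*exp(3*s**2 + 2*s - 1) + C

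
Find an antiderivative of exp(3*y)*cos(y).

Let I denote the integral. Integrate by parts with u = cos(y), dv = exp(3*y) dy, so v = exp(3*y)/3: I = exp(3*y)*cos(y)/3 + (1/3)·∫ exp(3*y)*sin(y) dy.
Apply parts again with u = sin(y), dv = exp(3*y) dy: ∫ exp(3*y)*sin(y) dy = exp(3*y)*sin(y)/3 − (1/3)·I. Substituting back brings back I: I = exp(3*y)*sin(y)/9 + exp(3*y)*cos(y)/3 − (1/9)·I.
Solving for I: (1 + 1/9)·I equals the remaining terms, so I = (9/10)·(exp(3*y)*sin(y)/9 + exp(3*y)*cos(y)/3).

exp(3*y)*sin(y)/10 + 3*exp(3*y)*cos(y)/10 + C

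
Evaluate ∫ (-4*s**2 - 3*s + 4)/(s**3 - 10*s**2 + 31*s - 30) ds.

Factor the denominator: (s - 5)*(s - 3)*(s - 2).
Partial-fraction decomposition: -6/(s - 2) + 41/(2*(s - 3)) - 37/(2*(s - 5)).
Integrate each term: A/(s−a) contributes A·log|s−a|.

-37*log(s - 5)/2 + 41*log(s - 3)/2 - 6*log(s - 2) + C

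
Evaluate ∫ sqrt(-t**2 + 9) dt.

Substitute t = 3·sin(θ), so dt = 3·cos(θ) dθ and the radical becomes sqrt(-t**2 + 9) = 3·cos(θ) by the Pythagorean identity.
Integrate the resulting trig expression in θ, then back-substitute θ = asin(t/3), sin(θ) = t/3, cos(θ) = sqrt(-t**2 + 9)/3 (absorbing any constant into C).

t*sqrt(-t**2 + 9)/2 + 9*asin(t/3)/2 + C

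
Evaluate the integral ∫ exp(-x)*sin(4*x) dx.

Let I denote the integral. Integrate by parts with u = sin(4*x), dv = exp(-x) dx, so v = -exp(-x): I = -exp(-x)*sin(4*x) + 4·∫ exp(-x)*cos(4*x) dx.
Apply parts again with u = cos(4*x), dv = exp(-x) dx: ∫ exp(-x)*cos(4*x) dx = -exp(-x)*cos(4*x) − 4·I. Substituting back brings back I: I = -exp(-x)*sin(4*x) - 4*exp(-x)*cos(4*x) − 16·I.
Solving for I: (1 + 16)·I equals the remaining terms, so I = (1/17)·(-exp(-x)*sin(4*x) - 4*exp(-x)*cos(4*x)).

-exp(-x)*sin(4*x)/17 - 4*exp(-x)*cos(4*x)/17 + C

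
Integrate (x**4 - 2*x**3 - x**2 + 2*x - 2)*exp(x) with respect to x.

(x**4 - 6*x**3 + 17*x**2 - 32*x + 30)*exp(x) + C

Use integration by parts with u = x**4 - 2*x**3 - x**2 + 2*x - 2, dv = exp(x) dx, so v = exp(x).
Apply parts 4 times (tabular method): alternate signs, differentiate u down to 0, integrate dv up.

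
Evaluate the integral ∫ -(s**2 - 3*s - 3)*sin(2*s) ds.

s**2*cos(2*s)/2 - s*sin(2*s)/2 - 3*s*cos(2*s)/2 + 3*sin(2*s)/4 - 7*cos(2*s)/4 + C

Use integration by parts with u = s**2 - 3*s - 3, dv = -sin(2*s) ds, so v = cos(2*s)/2.
Apply parts 2 times (tabular method): alternate signs, differentiate u down to 0, integrate dv up.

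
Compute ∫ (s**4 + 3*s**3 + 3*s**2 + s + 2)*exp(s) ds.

Use integration by parts with u = s**4 + 3*s**3 + 3*s**2 + s + 2, dv = exp(s) ds, so v = exp(s).
Apply parts 4 times (tabular method): alternate signs, differentiate u down to 0, integrate dv up.

(s**4 - s**3 + 6*s**2 - 11*s + 13)*exp(s) + C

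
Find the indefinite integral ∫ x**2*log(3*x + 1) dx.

Use integration by parts with u = log(3*x + 1), dv = x**2 dx.
Then du = 3/(3*x + 1) dx and v = x**3/3.

x**3*log(3*x + 1)/3 - x**3/9 + x**2/18 - x/27 + log(3*x + 1)/81 + C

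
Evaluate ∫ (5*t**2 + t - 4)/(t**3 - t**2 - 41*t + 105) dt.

21*log(t - 5)/4 - 11*log(t - 3)/5 + 39*log(t + 7)/20 + C

Factor the denominator: (t - 5)*(t - 3)*(t + 7).
Partial-fraction decomposition: 39/(20*(t + 7)) - 11/(5*(t - 3)) + 21/(4*(t - 5)).
Integrate each term: A/(t−a) contributes A·log|t−a|.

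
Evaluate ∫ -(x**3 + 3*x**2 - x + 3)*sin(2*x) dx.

x**3*cos(2*x)/2 - 3*x**2*sin(2*x)/4 + 3*x**2*cos(2*x)/2 - 3*x*sin(2*x)/2 - 5*x*cos(2*x)/4 + 5*sin(2*x)/8 + 3*cos(2*x)/4 + C

Use integration by parts with u = x**3 + 3*x**2 - x + 3, dv = -sin(2*x) dx, so v = cos(2*x)/2.
Apply parts 3 times (tabular method): alternate signs, differentiate u down to 0, integrate dv up.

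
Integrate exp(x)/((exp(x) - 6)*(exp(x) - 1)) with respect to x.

Let u = e^x, du = e^x dx.
The integral becomes ∫ du/((u-6)(u-1)); decompose into partial fractions.

log(exp(x) - 6)/5 - log(exp(x) - 1)/5 + C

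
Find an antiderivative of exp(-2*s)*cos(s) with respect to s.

exp(-2*s)*sin(s)/5 - 2*exp(-2*s)*cos(s)/5 + C

Let I denote the integral. Integrate by parts with u = cos(s), dv = exp(-2*s) ds, so v = -exp(-2*s)/2: I = -exp(-2*s)*cos(s)/2 − (1/2)·∫ exp(-2*s)*sin(s) ds.
Apply parts again with u = sin(s), dv = exp(-2*s) ds: ∫ exp(-2*s)*sin(s) ds = -exp(-2*s)*sin(s)/2 + (1/2)·I. Substituting back brings back I: I = exp(-2*s)*sin(s)/4 - exp(-2*s)*cos(s)/2 − (1/4)·I.
Solving for I: (1 + 1/4)·I equals the remaining terms, so I = (4/5)·(exp(-2*s)*sin(s)/4 - exp(-2*s)*cos(s)/2).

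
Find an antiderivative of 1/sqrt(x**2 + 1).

log(x + sqrt(x**2 + 1)) + C

Substitute x = tan(θ), so dx = sec(θ)^2 dθ and the radical becomes sqrt(x**2 + 1) = sec(θ) by the Pythagorean identity.
Integrate the resulting trig expression in θ, then back-substitute tan(θ) = x, sec(θ) = sqrt(x**2 + 1) (absorbing any constant into C).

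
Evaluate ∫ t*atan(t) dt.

t**2*atan(t)/2 - t/2 + atan(t)/2 + C

Use integration by parts with u = arctan(t), dv = t dt.
Then du = 1/(t**2 + 1) dt.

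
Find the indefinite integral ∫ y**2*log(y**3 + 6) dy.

y**3*log(y**3 + 6)/3 - y**3/3 + 2*log(y**3 + 6) + C

Let u = y**3 + 6, so du = (3*y**2) dy.
The integral becomes (1/3)·∫ log(u) du; integrate by parts with u′=log(u), dv′=du.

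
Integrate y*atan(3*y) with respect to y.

y**2*atan(3*y)/2 - y/6 + atan(3*y)/18 + C

Use integration by parts with u = arctan(3*y), dv = y dy.
Then du = 3/(9*y**2 + 1) dy.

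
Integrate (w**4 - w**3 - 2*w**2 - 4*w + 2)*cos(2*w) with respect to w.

Use integration by parts with u = w**4 - w**3 - 2*w**2 - 4*w + 2, dv = cos(2*w) dw, so v = sin(2*w)/2.
Apply parts 4 times (tabular method): alternate signs, differentiate u down to 0, integrate dv up.

w**4*sin(2*w)/2 - w**3*sin(2*w)/2 + w**3*cos(2*w) - 5*w**2*sin(2*w)/2 - 3*w**2*cos(2*w)/4 - 5*w*sin(2*w)/4 - 5*w*cos(2*w)/2 + 9*sin(2*w)/4 - 5*cos(2*w)/8 + C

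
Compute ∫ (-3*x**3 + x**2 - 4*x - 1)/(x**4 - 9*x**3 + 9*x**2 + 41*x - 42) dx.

-1009*log(x - 7)/216 + 17*log(x - 3)/8 - 7*log(x - 1)/36 - 7*log(x + 2)/27 + C

Factor the denominator: (x - 7)*(x - 3)*(x - 1)*(x + 2).
Partial-fraction decomposition: -7/(27*(x + 2)) - 7/(36*(x - 1)) + 17/(8*(x - 3)) - 1009/(216*(x - 7)).
Integrate each term: A/(x−a) contributes A·log|x−a|.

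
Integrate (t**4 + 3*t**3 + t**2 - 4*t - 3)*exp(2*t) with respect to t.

Use integration by parts with u = t**4 + 3*t**3 + t**2 - 4*t - 3, dv = exp(2*t) dt, so v = exp(2*t)/2.
Apply parts 4 times (tabular method): alternate signs, differentiate u down to 0, integrate dv up.

(4*t**4 + 4*t**3 - 2*t**2 - 14*t - 5)*exp(2*t)/8 + C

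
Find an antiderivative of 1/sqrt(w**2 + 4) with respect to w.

Substitute w = 2·tan(θ), so dw = 2·sec(θ)^2 dθ and the radical becomes sqrt(w**2 + 4) = 2·sec(θ) by the Pythagorean identity.
Integrate the resulting trig expression in θ, then back-substitute tan(θ) = w/2, sec(θ) = sqrt(w**2 + 4)/2 (absorbing any constant into C).

log(w + sqrt(w**2 + 4)) + C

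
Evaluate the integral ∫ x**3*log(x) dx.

Use integration by parts with u = log(x), dv = x**3 dx.
Then du = 1/x dx and v = x**4/4.

x**4*log(x)/4 - x**4/16 + C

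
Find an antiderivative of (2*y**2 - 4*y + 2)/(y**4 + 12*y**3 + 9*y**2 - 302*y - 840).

8*log(y - 5)/297 - 25*log(y + 4)/27 + 49*log(y + 6)/11 - 32*log(y + 7)/9 + C

Factor the denominator: (y - 5)*(y + 4)*(y + 6)*(y + 7).
Partial-fraction decomposition: -32/(9*(y + 7)) + 49/(11*(y + 6)) - 25/(27*(y + 4)) + 8/(297*(y - 5)).
Integrate each term: A/(y−a) contributes A·log|y−a|.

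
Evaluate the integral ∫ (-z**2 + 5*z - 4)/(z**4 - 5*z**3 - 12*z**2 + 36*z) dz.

-log(z)/9 - 5*log(z - 6)/108 - log(z - 2)/20 + 28*log(z + 3)/135 + C

Factor the denominator: z*(z - 6)*(z - 2)*(z + 3).
Partial-fraction decomposition: 28/(135*(z + 3)) - 1/(20*(z - 2)) - 5/(108*(z - 6)) - 1/(9*z).
Integrate each term: A/(z−a) contributes A·log|z−a|.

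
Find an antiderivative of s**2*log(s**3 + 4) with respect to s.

s**3*log(s**3 + 4)/3 - s**3/3 + 4*log(s**3 + 4)/3 + C

Let u = s**3 + 4, so du = (3*s**2) ds.
The integral becomes (1/3)·∫ log(u) du; integrate by parts with u′=log(u), dv′=du.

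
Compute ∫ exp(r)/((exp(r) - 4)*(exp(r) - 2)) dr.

Let u = e^r, du = e^r dr.
The integral becomes ∫ du/((u-2)(u-4)); decompose into partial fractions.

log(exp(r) - 4)/2 - log(exp(r) - 2)/2 + C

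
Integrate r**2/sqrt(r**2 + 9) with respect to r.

Substitute r = 3·tan(θ), so dr = 3·sec(θ)^2 dθ and the radical becomes sqrt(r**2 + 9) = 3·sec(θ) by the Pythagorean identity.
Integrate the resulting trig expression in θ, then back-substitute tan(θ) = r/3, sec(θ) = sqrt(r**2 + 9)/3 (absorbing any constant into C).

r*sqrt(r**2 + 9)/2 - 9*log(r + sqrt(r**2 + 9))/2 + C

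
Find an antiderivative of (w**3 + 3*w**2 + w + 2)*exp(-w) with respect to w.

(-w**3 - 6*w**2 - 13*w - 15)*exp(-w) + C

Use integration by parts with u = w**3 + 3*w**2 + w + 2, dv = exp(-w) dw, so v = -exp(-w).
Apply parts 3 times (tabular method): alternate signs, differentiate u down to 0, integrate dv up.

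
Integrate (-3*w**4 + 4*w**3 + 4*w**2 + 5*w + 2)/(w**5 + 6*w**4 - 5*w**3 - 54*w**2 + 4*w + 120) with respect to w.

Factor the denominator: (w - 2)**2*(w + 2)*(w + 3)*(w + 5).
Partial-fraction decomposition: -383/(49*(w + 5)) + 164/(25*(w + 3)) - 3/(2*(w + 2)) - 597/(2450*(w - 2)) + 3/(35*(w - 2)**2).
Integrate each term; A/(w−a) gives A·log|w−a|; A/(w−a)² gives −A/(w−a).

-597*log(w - 2)/2450 - 3*log(w + 2)/2 + 164*log(w + 3)/25 - 383*log(w + 5)/49 - 3/(35*w - 70) + C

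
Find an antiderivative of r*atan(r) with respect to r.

r**2*atan(r)/2 - r/2 + atan(r)/2 + C

Use integration by parts with u = arctan(r), dv = r dr.
Then du = 1/(r**2 + 1) dr.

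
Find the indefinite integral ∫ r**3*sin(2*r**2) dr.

Let u = r², du = 2r dr; rewrite as (1/2)∫ u^1·sin(2u) du.
Now integrate by parts 1 time.

-r**2*cos(2*r**2)/4 + sin(2*r**2)/8 + C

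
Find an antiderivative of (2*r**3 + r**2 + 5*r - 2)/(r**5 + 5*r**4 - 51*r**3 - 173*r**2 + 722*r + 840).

Factor the denominator: (r - 5)*(r - 4)*(r + 1)*(r + 6)*(r + 7).
Partial-fraction decomposition: -337/(396*(r + 7)) + 214/(275*(r + 6)) - 2/(225*(r + 1)) - 81/(275*(r - 4)) + 149/(396*(r - 5)).
Integrate each term: A/(r−a) contributes A·log|r−a|.

149*log(r - 5)/396 - 81*log(r - 4)/275 - 2*log(r + 1)/225 + 214*log(r + 6)/275 - 337*log(r + 7)/396 + C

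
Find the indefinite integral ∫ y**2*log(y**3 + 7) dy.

y**3*log(y**3 + 7)/3 - y**3/3 + 7*log(y**3 + 7)/3 + C

Let u = y**3 + 7, so du = (3*y**2) dy.
The integral becomes (1/3)·∫ log(u) du; integrate by parts with u′=log(u), dv′=du.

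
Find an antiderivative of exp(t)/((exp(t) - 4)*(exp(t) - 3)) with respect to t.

log(exp(t) - 4) - log(exp(t) - 3) + C

Let u = e^t, du = e^t dt.
The integral becomes ∫ du/((u-3)(u-4)); decompose into partial fractions.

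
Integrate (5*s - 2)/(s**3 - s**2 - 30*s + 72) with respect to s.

9*log(s - 4)/5 - 13*log(s - 3)/9 - 16*log(s + 6)/45 + C

Factor the denominator: (s - 4)*(s - 3)*(s + 6).
Partial-fraction decomposition: -16/(45*(s + 6)) - 13/(9*(s - 3)) + 9/(5*(s - 4)).
Integrate each term: A/(s−a) contributes A·log|s−a|.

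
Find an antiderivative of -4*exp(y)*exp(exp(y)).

Let u = exp(y), so du = (exp(y)) dy.
Rewriting, the integral becomes -4·∫ e^u du = -4·e^u.
Substituting back, u = exp(y).

-4*exp(exp(y)) + C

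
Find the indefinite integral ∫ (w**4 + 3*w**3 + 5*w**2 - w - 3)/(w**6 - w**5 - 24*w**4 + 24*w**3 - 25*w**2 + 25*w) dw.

Factor the denominator: w*(w - 5)*(w - 1)*(w + 5)*(w**2 + 1).
Partial-fraction decomposition: (3*w - 11)/(52*(w**2 + 1)) - 29/(600*(w + 5)) - 5/(48*(w - 1)) + 1117/(5200*(w - 5)) - 3/(25*w).
Integrate each term; A/(w−a) gives A·log|w−a|; the (Bw+D)/(w²+p²) term gives a log and an atan.

-3*log(w)/25 + 1117*log(w - 5)/5200 - 5*log(w - 1)/48 - 29*log(w + 5)/600 + 3*log(w**2 + 1)/104 - 11*atan(w)/52 + C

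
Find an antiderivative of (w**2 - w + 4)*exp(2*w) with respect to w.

(w**2 - 2*w + 5)*exp(2*w)/2 + C

Use integration by parts with u = w**2 - w + 4, dv = exp(2*w) dw, so v = exp(2*w)/2.
Apply parts 2 times (tabular method): alternate signs, differentiate u down to 0, integrate dv up.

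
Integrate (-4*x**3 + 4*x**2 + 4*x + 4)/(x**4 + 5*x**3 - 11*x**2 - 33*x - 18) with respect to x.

Factor the denominator: (x - 3)*(x + 1)**2*(x + 6).
Partial-fraction decomposition: -988/(225*(x + 6)) + 39/(50*(x + 1)) - 2/(5*(x + 1)**2) - 7/(18*(x - 3)).
Integrate each term; A/(x−a) gives A·log|x−a|; A/(x−a)² gives −A/(x−a).

-7*log(x - 3)/18 + 39*log(x + 1)/50 - 988*log(x + 6)/225 + 2/(5*x + 5) + C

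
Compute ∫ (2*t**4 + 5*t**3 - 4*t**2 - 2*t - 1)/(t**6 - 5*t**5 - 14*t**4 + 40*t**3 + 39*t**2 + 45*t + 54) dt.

Factor the denominator: (t - 6)*(t - 3)*(t + 1)*(t + 3)*(t**2 + 1).
Partial-fraction decomposition: -t/(10*(t**2 + 1)) + 1/(270*(t + 3)) - 3/(56*(t + 1)) - 127/(360*(t - 3)) + 95/(189*(t - 6)).
Integrate each term; A/(t−a) gives A·log|t−a|; the (Bt+D)/(t²+p²) term gives a log and an atan.

95*log(t - 6)/189 - 127*log(t - 3)/360 - 3*log(t + 1)/56 + log(t + 3)/270 - log(t**2 + 1)/20 + C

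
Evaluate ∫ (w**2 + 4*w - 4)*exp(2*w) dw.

Use integration by parts with u = w**2 + 4*w - 4, dv = exp(2*w) dw, so v = exp(2*w)/2.
Apply parts 2 times (tabular method): alternate signs, differentiate u down to 0, integrate dv up.

(2*w**2 + 6*w - 11)*exp(2*w)/4 + C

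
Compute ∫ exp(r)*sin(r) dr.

Let I denote the integral. Integrate by parts with u = sin(r), dv = exp(r) dr, so v = exp(r): I = exp(r)*sin(r) − ∫ exp(r)*cos(r) dr.
Apply parts again with u = cos(r), dv = exp(r) dr: ∫ exp(r)*cos(r) dr = exp(r)*cos(r) + I. Substituting back brings back I: I = exp(r)*sin(r) - exp(r)*cos(r) − I.
Solving for I: (1 + 1)·I equals the remaining terms, so I = (1/2)·(exp(r)*sin(r) - exp(r)*cos(r)).

exp(r)*sin(r)/2 - exp(r)*cos(r)/2 + C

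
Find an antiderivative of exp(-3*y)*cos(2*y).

Let I denote the integral. Integrate by parts with u = cos(2*y), dv = exp(-3*y) dy, so v = -exp(-3*y)/3: I = -exp(-3*y)*cos(2*y)/3 − (2/3)·∫ exp(-3*y)*sin(2*y) dy.
Apply parts again with u = sin(2*y), dv = exp(-3*y) dy: ∫ exp(-3*y)*sin(2*y) dy = -exp(-3*y)*sin(2*y)/3 + (2/3)·I. Substituting back brings back I: I = 2*exp(-3*y)*sin(2*y)/9 - exp(-3*y)*cos(2*y)/3 − (4/9)·I.
Solving for I: (1 + 4/9)·I equals the remaining terms, so I = (9/13)·(2*exp(-3*y)*sin(2*y)/9 - exp(-3*y)*cos(2*y)/3).

2*exp(-3*y)*sin(2*y)/13 - 3*exp(-3*y)*cos(2*y)/13 + C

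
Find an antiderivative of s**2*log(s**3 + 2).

s**3*log(s**3 + 2)/3 - s**3/3 + 2*log(s**3 + 2)/3 + C

Let u = s**3 + 2, so du = (3*s**2) ds.
The integral becomes (1/3)·∫ log(u) du; integrate by parts with u′=log(u), dv′=du.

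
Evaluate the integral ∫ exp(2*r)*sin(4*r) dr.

exp(2*r)*sin(4*r)/10 - exp(2*r)*cos(4*r)/5 + C

Let I denote the integral. Integrate by parts with u = sin(4*r), dv = exp(2*r) dr, so v = exp(2*r)/2: I = exp(2*r)*sin(4*r)/2 − 2·∫ exp(2*r)*cos(4*r) dr.
Apply parts again with u = cos(4*r), dv = exp(2*r) dr: ∫ exp(2*r)*cos(4*r) dr = exp(2*r)*cos(4*r)/2 + 2·I. Substituting back brings back I: I = exp(2*r)*sin(4*r)/2 - exp(2*r)*cos(4*r) − 4·I.
Solving for I: (1 + 4)·I equals the remaining terms, so I = (1/5)·(exp(2*r)*sin(4*r)/2 - exp(2*r)*cos(4*r)).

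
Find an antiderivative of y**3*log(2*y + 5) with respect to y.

y**4*log(2*y + 5)/4 - y**4/16 + 5*y**3/24 - 25*y**2/32 + 125*y/32 - 625*log(2*y + 5)/64 + C

Use integration by parts with u = log(2*y + 5), dv = y**3 dy.
Then du = 2/(2*y + 5) dy and v = y**4/4.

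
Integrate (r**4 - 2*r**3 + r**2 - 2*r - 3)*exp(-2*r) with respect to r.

(-2*r**4 - 2*r**2 + 2*r + 7)*exp(-2*r)/4 + C

Use integration by parts with u = r**4 - 2*r**3 + r**2 - 2*r - 3, dv = exp(-2*r) dr, so v = -exp(-2*r)/2.
Apply parts 4 times (tabular method): alternate signs, differentiate u down to 0, integrate dv up.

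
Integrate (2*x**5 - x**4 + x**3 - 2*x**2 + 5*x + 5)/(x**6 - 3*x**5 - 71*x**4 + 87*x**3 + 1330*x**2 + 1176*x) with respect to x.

Factor the denominator: x*(x - 7)**2*(x + 1)*(x + 4)*(x + 6).
Partial-fraction decomposition: 17161/(10140*(x + 6)) - 805/(968*(x + 4)) + 1/(160*(x + 1)) + 36190787/(32064032*(x - 7)) + 15749/(4004*(x - 7)**2) + 5/(1176*x).
Integrate each term; A/(x−a) gives A·log|x−a|; A/(x−a)² gives −A/(x−a).

5*log(x)/1176 + 36190787*log(x - 7)/32064032 + log(x + 1)/160 - 805*log(x + 4)/968 + 17161*log(x + 6)/10140 - 15749/(4004*x - 28028) + C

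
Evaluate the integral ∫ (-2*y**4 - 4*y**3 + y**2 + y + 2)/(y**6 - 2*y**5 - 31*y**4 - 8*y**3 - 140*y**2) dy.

-31*log(y)/4900 - 1529*log(y - 7)/7791 + 182*log(y + 5)/2175 + 731*log(y**2 + 4)/12296 - 595*atan(y/2)/6148 + 1/(70*y) + C

Factor the denominator: y**2*(y - 7)*(y + 5)*(y**2 + 4).
Partial-fraction decomposition: 17*(43*y - 70)/(6148*(y**2 + 4)) + 182/(2175*(y + 5)) - 1529/(7791*(y - 7)) - 31/(4900*y) - 1/(70*y**2).
Integrate each term; A/(y−a) gives A·log|y−a|; the (By+D)/(y²+p²) term gives a log and an atan.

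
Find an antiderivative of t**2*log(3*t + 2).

Use integration by parts with u = log(3*t + 2), dv = t**2 dt.
Then du = 3/(3*t + 2) dt and v = t**3/3.

t**3*log(3*t + 2)/3 - t**3/9 + t**2/9 - 4*t/27 + 8*log(3*t + 2)/81 + C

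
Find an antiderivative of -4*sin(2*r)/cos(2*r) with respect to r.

Let u = cos(2*r), so du = (-2*sin(2*r)) dr.
Rewriting, the integral becomes 2·∫ 1/u du = 2·log(u).
Substituting back, u = cos(2*r).

2*log(cos(2*r)) + C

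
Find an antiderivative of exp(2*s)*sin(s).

Let I denote the integral. Integrate by parts with u = sin(s), dv = exp(2*s) ds, so v = exp(2*s)/2: I = exp(2*s)*sin(s)/2 − (1/2)·∫ exp(2*s)*cos(s) ds.
Apply parts again with u = cos(s), dv = exp(2*s) ds: ∫ exp(2*s)*cos(s) ds = exp(2*s)*cos(s)/2 + (1/2)·I. Substituting back brings back I: I = exp(2*s)*sin(s)/2 - exp(2*s)*cos(s)/4 − (1/4)·I.
Solving for I: (1 + 1/4)·I equals the remaining terms, so I = (4/5)·(exp(2*s)*sin(s)/2 - exp(2*s)*cos(s)/4).

2*exp(2*s)*sin(s)/5 - exp(2*s)*cos(s)/5 + C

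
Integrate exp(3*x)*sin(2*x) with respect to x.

Let I denote the integral. Integrate by parts with u = sin(2*x), dv = exp(3*x) dx, so v = exp(3*x)/3: I = exp(3*x)*sin(2*x)/3 − (2/3)·∫ exp(3*x)*cos(2*x) dx.
Apply parts again with u = cos(2*x), dv = exp(3*x) dx: ∫ exp(3*x)*cos(2*x) dx = exp(3*x)*cos(2*x)/3 + (2/3)·I. Substituting back brings back I: I = exp(3*x)*sin(2*x)/3 - 2*exp(3*x)*cos(2*x)/9 − (4/9)·I.
Solving for I: (1 + 4/9)·I equals the remaining terms, so I = (9/13)·(exp(3*x)*sin(2*x)/3 - 2*exp(3*x)*cos(2*x)/9).

3*exp(3*x)*sin(2*x)/13 - 2*exp(3*x)*cos(2*x)/13 + C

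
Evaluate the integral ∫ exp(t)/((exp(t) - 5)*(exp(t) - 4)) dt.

Let u = e^t, du = e^t dt.
The integral becomes ∫ du/((u-5)(u-4)); decompose into partial fractions.

log(exp(t) - 5) - log(exp(t) - 4) + C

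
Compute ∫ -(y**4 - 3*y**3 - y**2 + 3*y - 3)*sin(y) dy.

Use integration by parts with u = y**4 - 3*y**3 - y**2 + 3*y - 3, dv = -sin(y) dy, so v = cos(y).
Apply parts 4 times (tabular method): alternate signs, differentiate u down to 0, integrate dv up.

y**4*cos(y) - 4*y**3*sin(y) - 3*y**3*cos(y) + 9*y**2*sin(y) - 13*y**2*cos(y) + 26*y*sin(y) + 21*y*cos(y) - 21*sin(y) + 23*cos(y) + C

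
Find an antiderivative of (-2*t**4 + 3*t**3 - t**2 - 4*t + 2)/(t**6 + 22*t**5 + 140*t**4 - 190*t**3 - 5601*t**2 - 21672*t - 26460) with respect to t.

-7*log(t - 6)/702 + 119*log(t + 3)/432 - 37*log(t + 5)/2 + 1625*log(t + 6)/18 - 14985*log(t + 7)/208 + 225/(4*t + 28) + C

Factor the denominator: (t - 6)*(t + 3)*(t + 5)*(t + 6)*(t + 7)**2.
Partial-fraction decomposition: -14985/(208*(t + 7)) - 225/(4*(t + 7)**2) + 1625/(18*(t + 6)) - 37/(2*(t + 5)) + 119/(432*(t + 3)) - 7/(702*(t - 6)).
Integrate each term; A/(t−a) gives A·log|t−a|; A/(t−a)² gives −A/(t−a).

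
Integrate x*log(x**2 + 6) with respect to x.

x**2*log(x**2 + 6)/2 - x**2/2 + 3*log(x**2 + 6) + C

Let u = x**2 + 6, so du = (2*x) dx.
The integral becomes (1/2)·∫ log(u) du; integrate by parts with u′=log(u), dv′=du.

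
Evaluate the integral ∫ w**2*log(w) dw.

Use integration by parts with u = log(w), dv = w**2 dw.
Then du = 1/w dw and v = w**3/3.

w**3*log(w)/3 - w**3/9 + C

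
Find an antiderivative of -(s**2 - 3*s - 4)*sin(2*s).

s**2*cos(2*s)/2 - s*sin(2*s)/2 - 3*s*cos(2*s)/2 + 3*sin(2*s)/4 - 9*cos(2*s)/4 + C

Use integration by parts with u = s**2 - 3*s - 4, dv = -sin(2*s) ds, so v = cos(2*s)/2.
Apply parts 2 times (tabular method): alternate signs, differentiate u down to 0, integrate dv up.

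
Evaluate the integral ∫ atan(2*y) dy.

y*atan(2*y) - log(4*y**2 + 1)/4 + C

Use integration by parts with u = arctan(2*y), dv = dy.
Then du = 2/(4*y**2 + 1) dy.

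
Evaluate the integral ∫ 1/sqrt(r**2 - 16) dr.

log(r + sqrt(r**2 - 16)) + C

Substitute r = 4·sec(θ), so dr = 4·sec(θ)*tan(θ) dθ and the radical becomes sqrt(r**2 - 16) = 4·tan(θ) by the Pythagorean identity.
Integrate the resulting trig expression in θ, then back-substitute sec(θ) = r/4, tan(θ) = sqrt(r**2 - 16)/4 (absorbing any constant into C).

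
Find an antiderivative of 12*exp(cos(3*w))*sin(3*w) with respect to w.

-4*exp(cos(3*w)) + C

Let u = cos(3*w), so du = (-3*sin(3*w)) dw.
Rewriting, the integral becomes -4·∫ e^u du = -4·e^u.
Substituting back, u = cos(3*w).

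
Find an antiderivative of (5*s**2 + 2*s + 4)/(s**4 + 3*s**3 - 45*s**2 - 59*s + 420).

Factor the denominator: (s - 5)*(s - 3)*(s + 4)*(s + 7).
Partial-fraction decomposition: -47/(72*(s + 7)) + 76/(189*(s + 4)) - 11/(28*(s - 3)) + 139/(216*(s - 5)).
Integrate each term: A/(s−a) contributes A·log|s−a|.

139*log(s - 5)/216 - 11*log(s - 3)/28 + 76*log(s + 4)/189 - 47*log(s + 7)/72 + C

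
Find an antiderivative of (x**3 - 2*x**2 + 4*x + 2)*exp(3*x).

Use integration by parts with u = x**3 - 2*x**2 + 4*x + 2, dv = exp(3*x) dx, so v = exp(3*x)/3.
Apply parts 3 times (tabular method): alternate signs, differentiate u down to 0, integrate dv up.

(x**3 - 3*x**2 + 6*x)*exp(3*x)/3 + C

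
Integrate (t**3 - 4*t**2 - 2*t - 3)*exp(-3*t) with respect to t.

Use integration by parts with u = t**3 - 4*t**2 - 2*t - 3, dv = exp(-3*t) dt, so v = -exp(-3*t)/3.
Apply parts 3 times (tabular method): alternate signs, differentiate u down to 0, integrate dv up.

(-3*t**3 + 9*t**2 + 12*t + 13)*exp(-3*t)/9 + C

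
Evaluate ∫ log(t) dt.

Use integration by parts with u = log(t), dv = dt.
Then du = 1/t dt and v = t.

t*log(t) - t + C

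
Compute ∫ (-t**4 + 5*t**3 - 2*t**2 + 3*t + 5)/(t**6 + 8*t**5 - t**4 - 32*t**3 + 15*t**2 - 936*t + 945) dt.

Factor the denominator: (t - 3)*(t - 1)*(t + 5)*(t + 7)*(t**2 + 9).
Partial-fraction decomposition: -(545*t - 1263)/(8874*(t**2 + 9)) + 423/(928*(t + 7)) - 655/(1632*(t + 5)) - 1/(96*(t - 1)) + 5/(288*(t - 3)).
Integrate each term; A/(t−a) gives A·log|t−a|; the (Bt+D)/(t²+p²) term gives a log and an atan.

5*log(t - 3)/288 - log(t - 1)/96 - 655*log(t + 5)/1632 + 423*log(t + 7)/928 - 545*log(t**2 + 9)/17748 + 421*atan(t/3)/8874 + C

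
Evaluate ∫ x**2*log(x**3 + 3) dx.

Let u = x**3 + 3, so du = (3*x**2) dx.
The integral becomes (1/3)·∫ log(u) du; integrate by parts with u′=log(u), dv′=du.

x**3*log(x**3 + 3)/3 - x**3/3 + log(x**3 + 3) + C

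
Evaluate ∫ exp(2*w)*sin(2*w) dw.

exp(2*w)*sin(2*w)/4 - exp(2*w)*cos(2*w)/4 + C

Let I denote the integral. Integrate by parts with u = sin(2*w), dv = exp(2*w) dw, so v = exp(2*w)/2: I = exp(2*w)*sin(2*w)/2 − ∫ exp(2*w)*cos(2*w) dw.
Apply parts again with u = cos(2*w), dv = exp(2*w) dw: ∫ exp(2*w)*cos(2*w) dw = exp(2*w)*cos(2*w)/2 + I. Substituting back brings back I: I = exp(2*w)*sin(2*w)/2 - exp(2*w)*cos(2*w)/2 − I.
Solving for I: (1 + 1)·I equals the remaining terms, so I = (1/2)·(exp(2*w)*sin(2*w)/2 - exp(2*w)*cos(2*w)/2).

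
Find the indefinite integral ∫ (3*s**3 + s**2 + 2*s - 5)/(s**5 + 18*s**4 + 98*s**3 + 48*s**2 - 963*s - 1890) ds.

91*log(s - 3)/4320 + 83*log(s + 3)/144 - 365*log(s + 5)/32 + 629*log(s + 6)/27 - 999*log(s + 7)/80 + C

Factor the denominator: (s - 3)*(s + 3)*(s + 5)*(s + 6)*(s + 7).
Partial-fraction decomposition: -999/(80*(s + 7)) + 629/(27*(s + 6)) - 365/(32*(s + 5)) + 83/(144*(s + 3)) + 91/(4320*(s - 3)).
Integrate each term: A/(s−a) contributes A·log|s−a|.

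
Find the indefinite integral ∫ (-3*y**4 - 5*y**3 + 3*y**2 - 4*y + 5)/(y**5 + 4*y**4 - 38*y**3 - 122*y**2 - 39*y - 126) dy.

Factor the denominator: (y - 6)*(y + 3)*(y + 7)*(y**2 + 1).
Partial-fraction decomposition: -(17*y - 9)/(1850*(y**2 + 1)) - 1327/(650*(y + 7)) + 8/(45*(y + 3)) - 4879/(4329*(y - 6)).
Integrate each term; A/(y−a) gives A·log|y−a|; the (By+D)/(y²+p²) term gives a log and an atan.

-4879*log(y - 6)/4329 + 8*log(y + 3)/45 - 1327*log(y + 7)/650 - 17*log(y**2 + 1)/3700 + 9*atan(y)/1850 + C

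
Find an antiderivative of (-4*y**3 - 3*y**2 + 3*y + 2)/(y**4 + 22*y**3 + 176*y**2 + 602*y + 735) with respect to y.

37*log(y + 3)/16 - 103*log(y + 5)/2 + 723*log(y + 7)/16 - 603/(4*y + 28) + C

Factor the denominator: (y + 3)*(y + 5)*(y + 7)**2.
Partial-fraction decomposition: 723/(16*(y + 7)) + 603/(4*(y + 7)**2) - 103/(2*(y + 5)) + 37/(16*(y + 3)).
Integrate each term; A/(y−a) gives A·log|y−a|; A/(y−a)² gives −A/(y−a).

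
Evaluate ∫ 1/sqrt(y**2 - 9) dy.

log(y + sqrt(y**2 - 9)) + C

Substitute y = 3·sec(θ), so dy = 3·sec(θ)*tan(θ) dθ and the radical becomes sqrt(y**2 - 9) = 3·tan(θ) by the Pythagorean identity.
Integrate the resulting trig expression in θ, then back-substitute sec(θ) = y/3, tan(θ) = sqrt(y**2 - 9)/3 (absorbing any constant into C).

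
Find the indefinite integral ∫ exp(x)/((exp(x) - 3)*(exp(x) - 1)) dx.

Let u = e^x, du = e^x dx.
The integral becomes ∫ du/((u-3)(u-1)); decompose into partial fractions.

log(exp(x) - 3)/2 - log(exp(x) - 1)/2 + C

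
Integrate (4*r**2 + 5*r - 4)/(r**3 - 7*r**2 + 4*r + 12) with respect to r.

85*log(r - 6)/14 - 11*log(r - 2)/6 - 5*log(r + 1)/21 + C

Factor the denominator: (r - 6)*(r - 2)*(r + 1).
Partial-fraction decomposition: -5/(21*(r + 1)) - 11/(6*(r - 2)) + 85/(14*(r - 6)).
Integrate each term: A/(r−a) contributes A·log|r−a|.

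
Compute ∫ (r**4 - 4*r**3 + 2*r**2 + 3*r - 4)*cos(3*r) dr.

r**4*sin(3*r)/3 - 4*r**3*sin(3*r)/3 + 4*r**3*cos(3*r)/9 + 2*r**2*sin(3*r)/9 - 4*r**2*cos(3*r)/3 + 17*r*sin(3*r)/9 + 4*r*cos(3*r)/27 - 112*sin(3*r)/81 + 17*cos(3*r)/27 + C

Use integration by parts with u = r**4 - 4*r**3 + 2*r**2 + 3*r - 4, dv = cos(3*r) dr, so v = sin(3*r)/3.
Apply parts 4 times (tabular method): alternate signs, differentiate u down to 0, integrate dv up.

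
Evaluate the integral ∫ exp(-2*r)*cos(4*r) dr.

Let I denote the integral. Integrate by parts with u = cos(4*r), dv = exp(-2*r) dr, so v = -exp(-2*r)/2: I = -exp(-2*r)*cos(4*r)/2 − 2·∫ exp(-2*r)*sin(4*r) dr.
Apply parts again with u = sin(4*r), dv = exp(-2*r) dr: ∫ exp(-2*r)*sin(4*r) dr = -exp(-2*r)*sin(4*r)/2 + 2·I. Substituting back brings back I: I = exp(-2*r)*sin(4*r) - exp(-2*r)*cos(4*r)/2 − 4·I.
Solving for I: (1 + 4)·I equals the remaining terms, so I = (1/5)·(exp(-2*r)*sin(4*r) - exp(-2*r)*cos(4*r)/2).

exp(-2*r)*sin(4*r)/5 - exp(-2*r)*cos(4*r)/10 + C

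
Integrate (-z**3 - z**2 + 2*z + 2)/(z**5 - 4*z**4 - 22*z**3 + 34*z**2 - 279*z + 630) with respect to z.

-47*log(z - 7)/435 + 6*log(z - 2)/455 + 23*log(z + 5)/714 + 803*log(z**2 + 9)/25636 - 1397*atan(z/3)/38454 + C

Factor the denominator: (z - 7)*(z - 2)*(z + 5)*(z**2 + 9).
Partial-fraction decomposition: 11*(73*z - 127)/(12818*(z**2 + 9)) + 23/(714*(z + 5)) + 6/(455*(z - 2)) - 47/(435*(z - 7)).
Integrate each term; A/(z−a) gives A·log|z−a|; the (Bz+D)/(z²+p²) term gives a log and an atan.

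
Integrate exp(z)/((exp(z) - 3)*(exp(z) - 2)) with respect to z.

log(exp(z) - 3) - log(exp(z) - 2) + C

Let u = e^z, du = e^z dz.
The integral becomes ∫ du/((u-2)(u-3)); decompose into partial fractions.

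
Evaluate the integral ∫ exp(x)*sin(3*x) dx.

exp(x)*sin(3*x)/10 - 3*exp(x)*cos(3*x)/10 + C

Let I denote the integral. Integrate by parts with u = sin(3*x), dv = exp(x) dx, so v = exp(x): I = exp(x)*sin(3*x) − 3·∫ exp(x)*cos(3*x) dx.
Apply parts again with u = cos(3*x), dv = exp(x) dx: ∫ exp(x)*cos(3*x) dx = exp(x)*cos(3*x) + 3·I. Substituting back brings back I: I = exp(x)*sin(3*x) - 3*exp(x)*cos(3*x) − 9·I.
Solving for I: (1 + 9)·I equals the remaining terms, so I = (1/10)·(exp(x)*sin(3*x) - 3*exp(x)*cos(3*x)).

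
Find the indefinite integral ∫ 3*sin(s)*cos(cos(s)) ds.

-3*sin(cos(s)) + C

Let u = cos(s), so du = (-sin(s)) ds.
Rewriting, the integral becomes -3·∫ cos(u) du = -3·sin(u).
Substituting back, u = cos(s).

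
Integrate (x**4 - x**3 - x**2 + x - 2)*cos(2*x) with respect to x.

x**4*sin(2*x)/2 - x**3*sin(2*x)/2 + x**3*cos(2*x) - 2*x**2*sin(2*x) - 3*x**2*cos(2*x)/4 + 5*x*sin(2*x)/4 - 2*x*cos(2*x) + 5*cos(2*x)/8 + C

Use integration by parts with u = x**4 - x**3 - x**2 + x - 2, dv = cos(2*x) dx, so v = sin(2*x)/2.
Apply parts 4 times (tabular method): alternate signs, differentiate u down to 0, integrate dv up.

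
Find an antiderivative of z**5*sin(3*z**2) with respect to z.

-z**4*cos(3*z**2)/6 + z**2*sin(3*z**2)/9 + cos(3*z**2)/27 + C

Let u = z², du = 2z dz; rewrite as (1/2)∫ u^2·sin(3u) du.
Now integrate by parts 2 times.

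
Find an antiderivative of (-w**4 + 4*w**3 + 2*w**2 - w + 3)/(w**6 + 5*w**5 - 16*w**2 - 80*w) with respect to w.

Factor the denominator: w*(w - 2)*(w + 2)*(w + 5)*(w**2 + 4).
Partial-fraction decomposition: -(173*w - 256)/(928*(w**2 + 4)) + 1067/(3045*(w + 5)) - 35/(192*(w + 2)) + 25/(448*(w - 2)) - 3/(80*w).
Integrate each term; A/(w−a) gives A·log|w−a|; the (Bw+D)/(w²+p²) term gives a log and an atan.

-3*log(w)/80 + 25*log(w - 2)/448 - 35*log(w + 2)/192 + 1067*log(w + 5)/3045 - 173*log(w**2 + 4)/1856 + 4*atan(w/2)/29 + C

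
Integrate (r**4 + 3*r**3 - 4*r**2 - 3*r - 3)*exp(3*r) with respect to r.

(27*r**4 + 45*r**3 - 153*r**2 + 21*r - 88)*exp(3*r)/81 + C

Use integration by parts with u = r**4 + 3*r**3 - 4*r**2 - 3*r - 3, dv = exp(3*r) dr, so v = exp(3*r)/3.
Apply parts 4 times (tabular method): alternate signs, differentiate u down to 0, integrate dv up.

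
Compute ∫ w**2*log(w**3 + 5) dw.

Let u = w**3 + 5, so du = (3*w**2) dw.
The integral becomes (1/3)·∫ log(u) du; integrate by parts with u′=log(u), dv′=du.

w**3*log(w**3 + 5)/3 - w**3/3 + 5*log(w**3 + 5)/3 + C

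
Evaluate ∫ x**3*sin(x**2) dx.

Let u = x², du = 2x dx; rewrite as (1/2)∫ u^1·sin(1u) du.
Now integrate by parts 1 time.

-x**2*cos(x**2)/2 + sin(x**2)/2 + C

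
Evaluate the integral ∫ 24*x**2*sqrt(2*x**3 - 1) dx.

8*(2*x**3 - 1)**(3/2)/3 + C

Let u = 2*x**3 - 1, so du = (6*x**2) dx.
Rewriting, the integral becomes 4·∫ √u du = 4·(2/3)u^(3/2).
Substituting back, u = 2*x**3 - 1.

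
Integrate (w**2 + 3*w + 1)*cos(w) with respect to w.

w**2*sin(w) + 3*w*sin(w) + 2*w*cos(w) - sin(w) + 3*cos(w) + C

Use integration by parts with u = w**2 + 3*w + 1, dv = cos(w) dw, so v = sin(w).
Apply parts 2 times (tabular method): alternate signs, differentiate u down to 0, integrate dv up.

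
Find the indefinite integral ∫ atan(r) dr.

Use integration by parts with u = arctan(r), dv = dr.
Then du = 1/(r**2 + 1) dr.

r*atan(r) - log(r**2 + 1)/2 + C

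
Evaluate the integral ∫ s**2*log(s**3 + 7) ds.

s**3*log(s**3 + 7)/3 - s**3/3 + 7*log(s**3 + 7)/3 + C

Let u = s**3 + 7, so du = (3*s**2) ds.
The integral becomes (1/3)·∫ log(u) du; integrate by parts with u′=log(u), dv′=du.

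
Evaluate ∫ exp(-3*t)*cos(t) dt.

exp(-3*t)*sin(t)/10 - 3*exp(-3*t)*cos(t)/10 + C

Let I denote the integral. Integrate by parts with u = cos(t), dv = exp(-3*t) dt, so v = -exp(-3*t)/3: I = -exp(-3*t)*cos(t)/3 − (1/3)·∫ exp(-3*t)*sin(t) dt.
Apply parts again with u = sin(t), dv = exp(-3*t) dt: ∫ exp(-3*t)*sin(t) dt = -exp(-3*t)*sin(t)/3 + (1/3)·I. Substituting back brings back I: I = exp(-3*t)*sin(t)/9 - exp(-3*t)*cos(t)/3 − (1/9)·I.
Solving for I: (1 + 1/9)·I equals the remaining terms, so I = (9/10)·(exp(-3*t)*sin(t)/9 - exp(-3*t)*cos(t)/3).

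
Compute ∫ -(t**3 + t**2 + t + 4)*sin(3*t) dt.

t**3*cos(3*t)/3 - t**2*sin(3*t)/3 + t**2*cos(3*t)/3 - 2*t*sin(3*t)/9 + t*cos(3*t)/9 - sin(3*t)/27 + 34*cos(3*t)/27 + C

Use integration by parts with u = t**3 + t**2 + t + 4, dv = -sin(3*t) dt, so v = cos(3*t)/3.
Apply parts 3 times (tabular method): alternate signs, differentiate u down to 0, integrate dv up.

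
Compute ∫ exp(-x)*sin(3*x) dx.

Let I denote the integral. Integrate by parts with u = sin(3*x), dv = exp(-x) dx, so v = -exp(-x): I = -exp(-x)*sin(3*x) + 3·∫ exp(-x)*cos(3*x) dx.
Apply parts again with u = cos(3*x), dv = exp(-x) dx: ∫ exp(-x)*cos(3*x) dx = -exp(-x)*cos(3*x) − 3·I. Substituting back brings back I: I = -exp(-x)*sin(3*x) - 3*exp(-x)*cos(3*x) − 9·I.
Solving for I: (1 + 9)·I equals the remaining terms, so I = (1/10)·(-exp(-x)*sin(3*x) - 3*exp(-x)*cos(3*x)).

-exp(-x)*sin(3*x)/10 - 3*exp(-x)*cos(3*x)/10 + C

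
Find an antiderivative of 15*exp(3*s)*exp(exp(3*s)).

Let u = exp(3*s), so du = (3*exp(3*s)) ds.
Rewriting, the integral becomes 5·∫ e^u du = 5·e^u.
Substituting back, u = exp(3*s).

5*exp(exp(3*s)) + C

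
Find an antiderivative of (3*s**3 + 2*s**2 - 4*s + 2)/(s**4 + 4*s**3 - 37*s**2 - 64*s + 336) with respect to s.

Factor the denominator: (s - 4)*(s - 3)*(s + 4)*(s + 7).
Partial-fraction decomposition: 901/(330*(s + 7)) - 71/(84*(s + 4)) - 89/(70*(s - 3)) + 105/(44*(s - 4)).
Integrate each term: A/(s−a) contributes A·log|s−a|.

105*log(s - 4)/44 - 89*log(s - 3)/70 - 71*log(s + 4)/84 + 901*log(s + 7)/330 + C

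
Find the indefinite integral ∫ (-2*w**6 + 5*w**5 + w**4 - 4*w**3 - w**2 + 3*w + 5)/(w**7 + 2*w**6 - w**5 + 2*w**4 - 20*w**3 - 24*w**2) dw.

7*log(w)/144 + 23*log(w - 2)/480 + log(w + 1)/30 - 2497*log(w + 3)/1170 + 9*log(w**2 + 4)/4160 + 2853*atan(w/2)/2080 + 5/(24*w) + C

Factor the denominator: w**2*(w - 2)*(w + 1)*(w + 3)*(w**2 + 4).
Partial-fraction decomposition: 9*(w + 634)/(2080*(w**2 + 4)) - 2497/(1170*(w + 3)) + 1/(30*(w + 1)) + 23/(480*(w - 2)) + 7/(144*w) - 5/(24*w**2).
Integrate each term; A/(w−a) gives A·log|w−a|; the (Bw+D)/(w²+p²) term gives a log and an atan.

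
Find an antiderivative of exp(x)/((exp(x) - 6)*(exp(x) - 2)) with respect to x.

log(exp(x) - 6)/4 - log(exp(x) - 2)/4 + C

Let u = e^x, du = e^x dx.
The integral becomes ∫ du/((u-2)(u-6)); decompose into partial fractions.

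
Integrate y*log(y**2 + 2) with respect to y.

Let u = y**2 + 2, so du = (2*y) dy.
The integral becomes (1/2)·∫ log(u) du; integrate by parts with u′=log(u), dv′=du.

y**2*log(y**2 + 2)/2 - y**2/2 + log(y**2 + 2) + C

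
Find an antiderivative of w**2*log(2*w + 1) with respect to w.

w**3*log(2*w + 1)/3 - w**3/9 + w**2/12 - w/12 + log(2*w + 1)/24 + C

Use integration by parts with u = log(2*w + 1), dv = w**2 dw.
Then du = 2/(2*w + 1) dw and v = w**3/3.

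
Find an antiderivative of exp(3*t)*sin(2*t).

Let I denote the integral. Integrate by parts with u = sin(2*t), dv = exp(3*t) dt, so v = exp(3*t)/3: I = exp(3*t)*sin(2*t)/3 − (2/3)·∫ exp(3*t)*cos(2*t) dt.
Apply parts again with u = cos(2*t), dv = exp(3*t) dt: ∫ exp(3*t)*cos(2*t) dt = exp(3*t)*cos(2*t)/3 + (2/3)·I. Substituting back brings back I: I = exp(3*t)*sin(2*t)/3 - 2*exp(3*t)*cos(2*t)/9 − (4/9)·I.
Solving for I: (1 + 4/9)·I equals the remaining terms, so I = (9/13)·(exp(3*t)*sin(2*t)/3 - 2*exp(3*t)*cos(2*t)/9).

3*exp(3*t)*sin(2*t)/13 - 2*exp(3*t)*cos(2*t)/13 + C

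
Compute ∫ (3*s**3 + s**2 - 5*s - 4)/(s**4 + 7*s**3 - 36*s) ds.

log(s)/9 + 7*log(s - 2)/40 - 61*log(s + 3)/45 + 293*log(s + 6)/72 + C

Factor the denominator: s*(s - 2)*(s + 3)*(s + 6).
Partial-fraction decomposition: 293/(72*(s + 6)) - 61/(45*(s + 3)) + 7/(40*(s - 2)) + 1/(9*s).
Integrate each term: A/(s−a) contributes A·log|s−a|.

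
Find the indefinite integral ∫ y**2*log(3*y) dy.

y**3*(log(y) + log(3))/3 - y**3/9 + C

Use integration by parts with u = log(3*y), dv = y**2 dy.
Then du = 1/y dy and v = y**3/3.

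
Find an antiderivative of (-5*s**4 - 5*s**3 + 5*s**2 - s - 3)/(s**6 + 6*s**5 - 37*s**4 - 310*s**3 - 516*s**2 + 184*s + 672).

Factor the denominator: (s - 7)*(s - 1)*(s + 2)**2*(s + 4)*(s + 6).
Partial-fraction decomposition: 5217/(2912*(s + 6)) - 879/(440*(s + 4)) + 1025/(2592*(s + 2)) - 7/(72*(s + 2)**2) + 1/(210*(s - 1)) - 4495/(23166*(s - 7)).
Integrate each term; A/(s−a) gives A·log|s−a|; A/(s−a)² gives −A/(s−a).

-4495*log(s - 7)/23166 + log(s - 1)/210 + 1025*log(s + 2)/2592 - 879*log(s + 4)/440 + 5217*log(s + 6)/2912 + 7/(72*s + 144) + C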